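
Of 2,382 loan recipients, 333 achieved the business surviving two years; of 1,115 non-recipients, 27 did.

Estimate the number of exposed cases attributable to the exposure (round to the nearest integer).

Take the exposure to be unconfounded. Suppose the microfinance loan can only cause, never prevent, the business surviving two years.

about 275 cases

p₁ = P(outcome | exposed) = 333/2382 = 0.1398
p₀ = P(outcome | unexposed) = 27/1115 = 0.024215
PN = (p₁ − p₀)/p₁ = (0.1398 − 0.024215) / 0.1398 ≈ 0.82678.
Attributable cases ≈ PN × (exposed cases) = 0.82678 × 333 ≈ 275.32.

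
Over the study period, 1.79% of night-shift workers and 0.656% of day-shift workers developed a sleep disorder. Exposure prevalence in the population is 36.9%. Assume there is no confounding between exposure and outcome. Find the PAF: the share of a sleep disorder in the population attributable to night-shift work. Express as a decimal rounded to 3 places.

PAF ≈ 0.389

p₁ = 0.0179, p₀ = 0.00656.
Overall risk P(Y=1) = π·p₁ + (1−π)·p₀ = 0.369×0.0179 + 0.631×0.00656 = 0.010744.
Under exogeneity, PAF = [P(Y=1) − p₀] / P(Y=1).
PAF = (0.010744 − 0.00656) / 0.010744 ≈ 0.3895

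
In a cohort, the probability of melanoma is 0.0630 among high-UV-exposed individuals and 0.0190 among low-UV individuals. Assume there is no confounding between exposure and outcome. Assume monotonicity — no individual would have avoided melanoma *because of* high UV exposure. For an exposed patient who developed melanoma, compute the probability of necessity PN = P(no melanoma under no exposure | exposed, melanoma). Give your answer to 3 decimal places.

Let p₁ = 0.063, p₀ = 0.019.
Under exogeneity and monotonicity, PN = (p₁ − p₀) / p₁.
PN = (0.063 − 0.019) / 0.063 = 0.044 / 0.063 ≈ 0.6984

PN ≈ 0.698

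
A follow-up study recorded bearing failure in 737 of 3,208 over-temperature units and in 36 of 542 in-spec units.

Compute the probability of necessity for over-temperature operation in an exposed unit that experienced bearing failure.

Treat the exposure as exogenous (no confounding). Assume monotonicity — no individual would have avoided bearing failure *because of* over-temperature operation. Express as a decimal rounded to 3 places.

p₁ = P(outcome | exposed) = 737/3208 = 0.22974
p₀ = P(outcome | unexposed) = 36/542 = 0.066421
Under exogeneity and monotonicity, PN = (p₁ − p₀) / p₁.
PN = (0.22974 − 0.066421) / 0.22974 = 0.16332 / 0.22974 ≈ 0.7109

PN ≈ 0.711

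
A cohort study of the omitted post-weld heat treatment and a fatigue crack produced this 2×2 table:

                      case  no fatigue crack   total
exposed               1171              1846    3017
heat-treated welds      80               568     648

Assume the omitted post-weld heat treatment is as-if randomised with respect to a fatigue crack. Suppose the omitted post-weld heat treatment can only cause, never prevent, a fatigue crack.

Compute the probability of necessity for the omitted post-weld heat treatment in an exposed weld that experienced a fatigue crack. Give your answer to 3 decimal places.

p₁ = P(outcome | exposed) = 1171/3017 = 0.38813
p₀ = P(outcome | unexposed) = 80/648 = 0.12346
Under exogeneity and monotonicity, PN = (p₁ − p₀) / p₁.
PN = (0.38813 − 0.12346) / 0.38813 = 0.26468 / 0.38813 ≈ 0.6819

PN ≈ 0.682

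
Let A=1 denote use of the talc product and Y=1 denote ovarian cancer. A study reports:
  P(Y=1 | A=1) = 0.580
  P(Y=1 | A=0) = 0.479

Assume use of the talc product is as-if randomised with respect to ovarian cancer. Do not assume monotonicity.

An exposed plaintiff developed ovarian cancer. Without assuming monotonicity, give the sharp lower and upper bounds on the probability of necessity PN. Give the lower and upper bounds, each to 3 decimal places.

Let p₁ = 0.58, p₀ = 0.479.
Under exogeneity alone the bounds on PN are max{0,(p₁−p₀)/p₁} ≤ PN ≤ min{1,(1−p₀)/p₁}.
  lower = (p₁ − p₀)/p₁ = 0.101 / 0.58 ≈ 0.1741
  upper = min{1, (1 − p₀)/p₁} = 0.521 / 0.58 ≈ 0.8983

0.174 ≤ PN ≤ 0.898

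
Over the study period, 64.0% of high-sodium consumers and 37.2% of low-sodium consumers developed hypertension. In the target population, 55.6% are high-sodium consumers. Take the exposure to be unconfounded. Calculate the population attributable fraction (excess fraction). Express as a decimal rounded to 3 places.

PAF ≈ 0.286

p₁ = 0.64, p₀ = 0.372.
Overall risk P(Y=1) = π·p₁ + (1−π)·p₀ = 0.556×0.64 + 0.444×0.372 = 0.52101.
Under exogeneity, PAF = [P(Y=1) − p₀] / P(Y=1).
PAF = (0.52101 − 0.372) / 0.52101 ≈ 0.2860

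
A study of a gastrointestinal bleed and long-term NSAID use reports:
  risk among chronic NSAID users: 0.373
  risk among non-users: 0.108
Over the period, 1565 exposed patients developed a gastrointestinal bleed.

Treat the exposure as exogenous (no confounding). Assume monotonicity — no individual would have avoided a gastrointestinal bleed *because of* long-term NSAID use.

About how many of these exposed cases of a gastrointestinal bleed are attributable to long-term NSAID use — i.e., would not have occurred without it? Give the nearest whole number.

Let p₁ = 0.373, p₀ = 0.108.
PN = (p₁ − p₀)/p₁ = (0.373 − 0.108) / 0.373 ≈ 0.71046.
Attributable cases ≈ PN × (exposed cases) = 0.71046 × 1565 ≈ 1111.86.

about 1112 cases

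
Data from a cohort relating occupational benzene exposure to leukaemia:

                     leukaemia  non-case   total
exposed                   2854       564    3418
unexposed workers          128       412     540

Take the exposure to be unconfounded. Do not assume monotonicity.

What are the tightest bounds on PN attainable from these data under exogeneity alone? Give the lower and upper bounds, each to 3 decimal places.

0.716 ≤ PN ≤ 0.914

p₁ = P(outcome | exposed) = 2854/3418 = 0.83499
p₀ = P(outcome | unexposed) = 128/540 = 0.23704
Under exogeneity alone the bounds on PN are max{0,(p₁−p₀)/p₁} ≤ PN ≤ min{1,(1−p₀)/p₁}.
  lower = (p₁ − p₀)/p₁ = 0.59795 / 0.83499 ≈ 0.7161
  upper = min{1, (1 − p₀)/p₁} = 0.76296 / 0.83499 ≈ 0.9137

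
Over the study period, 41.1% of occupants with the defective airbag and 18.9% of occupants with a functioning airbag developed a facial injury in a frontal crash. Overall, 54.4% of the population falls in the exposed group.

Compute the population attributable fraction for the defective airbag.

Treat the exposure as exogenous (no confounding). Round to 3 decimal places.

p₁ = 0.411, p₀ = 0.189.
Overall risk P(Y=1) = π·p₁ + (1−π)·p₀ = 0.544×0.411 + 0.456×0.189 = 0.30977.
Under exogeneity, PAF = [P(Y=1) − p₀] / P(Y=1).
PAF = (0.30977 − 0.189) / 0.30977 ≈ 0.3899

PAF ≈ 0.390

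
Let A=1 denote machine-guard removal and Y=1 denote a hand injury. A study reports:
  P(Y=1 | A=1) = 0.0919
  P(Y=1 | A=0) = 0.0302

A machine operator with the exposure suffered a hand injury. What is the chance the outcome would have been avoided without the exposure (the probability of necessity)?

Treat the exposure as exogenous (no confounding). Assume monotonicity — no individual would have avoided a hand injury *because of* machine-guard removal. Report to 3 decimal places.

Let p₁ = 0.0919, p₀ = 0.0302.
Under exogeneity and monotonicity, PN = (p₁ − p₀) / p₁.
PN = (0.0919 − 0.0302) / 0.0919 = 0.0617 / 0.0919 ≈ 0.6714

PN ≈ 0.671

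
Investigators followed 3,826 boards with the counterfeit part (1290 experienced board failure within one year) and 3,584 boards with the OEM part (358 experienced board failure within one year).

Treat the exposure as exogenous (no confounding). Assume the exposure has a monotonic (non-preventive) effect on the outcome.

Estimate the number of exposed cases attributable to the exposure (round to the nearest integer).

p₁ = P(outcome | exposed) = 1290/3826 = 0.33717
p₀ = P(outcome | unexposed) = 358/3584 = 0.099888
PN = (p₁ − p₀)/p₁ = (0.33717 − 0.099888) / 0.33717 ≈ 0.70374.
Attributable cases ≈ PN × (exposed cases) = 0.70374 × 1290 ≈ 907.83.

about 908 cases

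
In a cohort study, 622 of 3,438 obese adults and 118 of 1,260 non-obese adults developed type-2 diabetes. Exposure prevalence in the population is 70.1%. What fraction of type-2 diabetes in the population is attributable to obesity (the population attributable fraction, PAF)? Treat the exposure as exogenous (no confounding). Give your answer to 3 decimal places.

PAF ≈ 0.395

p₁ = P(outcome | exposed) = 622/3438 = 0.18092
p₀ = P(outcome | unexposed) = 118/1260 = 0.093651
Overall risk P(Y=1) = π·p₁ + (1−π)·p₀ = 0.701×0.18092 + 0.299×0.093651 = 0.15483.
Under exogeneity, PAF = [P(Y=1) − p₀] / P(Y=1).
PAF = (0.15483 − 0.093651) / 0.15483 ≈ 0.3951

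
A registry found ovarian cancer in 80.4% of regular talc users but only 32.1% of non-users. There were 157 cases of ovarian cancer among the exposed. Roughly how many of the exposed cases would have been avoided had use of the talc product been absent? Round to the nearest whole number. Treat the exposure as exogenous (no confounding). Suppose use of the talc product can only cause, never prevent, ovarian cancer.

p₁ = 0.804, p₀ = 0.321.
PN = (p₁ − p₀)/p₁ = (0.804 − 0.321) / 0.804 ≈ 0.60075.
Attributable cases ≈ PN × (exposed cases) = 0.60075 × 157 ≈ 94.32.

about 94 cases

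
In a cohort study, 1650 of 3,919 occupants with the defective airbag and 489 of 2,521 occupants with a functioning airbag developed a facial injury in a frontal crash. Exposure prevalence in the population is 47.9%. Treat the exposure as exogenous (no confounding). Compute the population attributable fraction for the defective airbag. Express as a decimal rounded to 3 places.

p₁ = P(outcome | exposed) = 1650/3919 = 0.42103
p₀ = P(outcome | unexposed) = 489/2521 = 0.19397
Overall risk P(Y=1) = π·p₁ + (1−π)·p₀ = 0.479×0.42103 + 0.521×0.19397 = 0.30273.
Under exogeneity, PAF = [P(Y=1) − p₀] / P(Y=1).
PAF = (0.30273 − 0.19397) / 0.30273 ≈ 0.3593

PAF ≈ 0.359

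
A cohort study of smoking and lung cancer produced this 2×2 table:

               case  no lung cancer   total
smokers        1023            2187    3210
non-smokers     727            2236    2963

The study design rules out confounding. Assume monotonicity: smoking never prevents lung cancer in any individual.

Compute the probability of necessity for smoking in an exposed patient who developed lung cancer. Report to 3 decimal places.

p₁ = P(outcome | exposed) = 1023/3210 = 0.31869
p₀ = P(outcome | unexposed) = 727/2963 = 0.24536
Under exogeneity and monotonicity, PN = (p₁ − p₀)/p₁.
PN = (0.31869 − 0.24536) / 0.31869 ≈ 0.2301

PN ≈ 0.230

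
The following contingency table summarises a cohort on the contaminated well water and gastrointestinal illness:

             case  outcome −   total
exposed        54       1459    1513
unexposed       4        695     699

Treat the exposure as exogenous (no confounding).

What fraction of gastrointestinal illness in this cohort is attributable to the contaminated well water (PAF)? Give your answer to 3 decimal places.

p₁ = P(outcome | exposed) = 54/1513 = 0.035691
p₀ = P(outcome | unexposed) = 4/699 = 0.0057225
Exposure prevalence π = 1513/2212 = 0.684; overall risk P(Y=1) = 0.026221.
Under exogeneity, PAF = [P(Y=1) − p₀]/P(Y=1).
PAF = (0.026221 − 0.0057225) / 0.026221 ≈ 0.7818

PAF ≈ 0.782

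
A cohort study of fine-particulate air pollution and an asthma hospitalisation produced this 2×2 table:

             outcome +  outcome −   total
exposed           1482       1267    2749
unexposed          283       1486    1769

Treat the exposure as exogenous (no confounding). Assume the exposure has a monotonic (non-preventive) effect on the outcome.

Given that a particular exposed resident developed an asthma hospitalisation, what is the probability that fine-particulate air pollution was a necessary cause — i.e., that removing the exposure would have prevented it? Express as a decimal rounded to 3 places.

PN ≈ 0.703

p₁ = P(outcome | exposed) = 1482/2749 = 0.53911
p₀ = P(outcome | unexposed) = 283/1769 = 0.15998
Under exogeneity and monotonicity, PN = (p₁ − p₀) / p₁.
PN = (0.53911 − 0.15998) / 0.53911 = 0.37913 / 0.53911 ≈ 0.7033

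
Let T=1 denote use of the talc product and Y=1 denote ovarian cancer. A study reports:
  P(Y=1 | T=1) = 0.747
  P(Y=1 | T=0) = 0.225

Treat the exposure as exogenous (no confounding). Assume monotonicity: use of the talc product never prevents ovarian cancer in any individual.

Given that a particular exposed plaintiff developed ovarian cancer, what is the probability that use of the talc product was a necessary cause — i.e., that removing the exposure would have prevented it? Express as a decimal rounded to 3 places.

Let p₁ = 0.747, p₀ = 0.225.
Under exogeneity and monotonicity, PN = (p₁ − p₀) / p₁.
PN = (0.747 − 0.225) / 0.747 = 0.522 / 0.747 ≈ 0.6988

PN ≈ 0.699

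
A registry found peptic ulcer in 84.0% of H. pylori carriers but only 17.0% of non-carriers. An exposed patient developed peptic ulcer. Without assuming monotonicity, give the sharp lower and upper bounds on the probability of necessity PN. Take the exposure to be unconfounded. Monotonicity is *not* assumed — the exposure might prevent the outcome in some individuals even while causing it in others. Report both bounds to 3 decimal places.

0.798 ≤ PN ≤ 0.988

p₁ = 0.84, p₀ = 0.17.
Under exogeneity alone the bounds on PN are max{0,(p₁−p₀)/p₁} ≤ PN ≤ min{1,(1−p₀)/p₁}.
  lower = (p₁ − p₀)/p₁ = 0.67 / 0.84 ≈ 0.7976
  upper = min{1, (1 − p₀)/p₁} = 0.83 / 0.84 ≈ 0.9881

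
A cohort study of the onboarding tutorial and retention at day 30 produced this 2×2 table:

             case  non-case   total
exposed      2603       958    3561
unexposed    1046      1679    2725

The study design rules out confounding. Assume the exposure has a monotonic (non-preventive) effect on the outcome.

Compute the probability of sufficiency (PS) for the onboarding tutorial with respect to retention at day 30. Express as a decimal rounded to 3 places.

PS ≈ 0.563

p₁ = P(outcome | exposed) = 2603/3561 = 0.73097
p₀ = P(outcome | unexposed) = 1046/2725 = 0.38385
Under exogeneity and monotonicity, PS = (p₁ − p₀) / (1 − p₀).
PS = (0.73097 − 0.38385) / (1 − 0.38385) = 0.34712 / 0.61615 ≈ 0.5634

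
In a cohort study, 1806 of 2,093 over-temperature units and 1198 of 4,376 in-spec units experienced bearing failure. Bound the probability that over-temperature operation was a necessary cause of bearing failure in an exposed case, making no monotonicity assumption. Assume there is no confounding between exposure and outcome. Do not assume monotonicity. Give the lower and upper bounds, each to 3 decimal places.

p₁ = P(outcome | exposed) = 1806/2093 = 0.86288
p₀ = P(outcome | unexposed) = 1198/4376 = 0.27377
Under exogeneity alone the bounds on PN are max{0,(p₁−p₀)/p₁} ≤ PN ≤ min{1,(1−p₀)/p₁}.
  lower = (p₁ − p₀)/p₁ = 0.58911 / 0.86288 ≈ 0.6827
  upper = min{1, (1 − p₀)/p₁} = 0.72623 / 0.86288 ≈ 0.8416

0.683 ≤ PN ≤ 0.842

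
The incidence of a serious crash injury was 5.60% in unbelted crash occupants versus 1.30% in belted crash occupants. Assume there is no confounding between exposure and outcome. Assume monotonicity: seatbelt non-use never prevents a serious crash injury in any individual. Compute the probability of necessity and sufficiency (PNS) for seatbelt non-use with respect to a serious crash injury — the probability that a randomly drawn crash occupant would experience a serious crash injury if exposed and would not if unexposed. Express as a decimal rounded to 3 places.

PNS ≈ 0.043

p₁ = 0.056, p₀ = 0.013.
Under exogeneity and monotonicity, PNS = p₁ − p₀.
PNS = 0.056 − 0.013 = 0.043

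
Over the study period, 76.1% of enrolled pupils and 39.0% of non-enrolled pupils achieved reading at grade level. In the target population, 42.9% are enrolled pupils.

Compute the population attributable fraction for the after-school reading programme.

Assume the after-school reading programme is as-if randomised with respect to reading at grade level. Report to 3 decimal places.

p₁ = 0.761, p₀ = 0.39.
Overall risk P(Y=1) = π·p₁ + (1−π)·p₀ = 0.429×0.761 + 0.571×0.39 = 0.54916.
Under exogeneity, PAF = [P(Y=1) − p₀] / P(Y=1).
PAF = (0.54916 − 0.39) / 0.54916 ≈ 0.2898

PAF ≈ 0.290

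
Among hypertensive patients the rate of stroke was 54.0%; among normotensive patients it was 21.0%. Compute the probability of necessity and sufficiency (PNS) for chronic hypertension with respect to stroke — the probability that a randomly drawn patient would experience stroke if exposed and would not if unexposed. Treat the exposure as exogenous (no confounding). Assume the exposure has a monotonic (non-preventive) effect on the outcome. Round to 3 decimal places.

p₁ = 0.54, p₀ = 0.21.
Under exogeneity and monotonicity, PNS = p₁ − p₀.
PNS = 0.54 − 0.21 = 0.33

PNS ≈ 0.330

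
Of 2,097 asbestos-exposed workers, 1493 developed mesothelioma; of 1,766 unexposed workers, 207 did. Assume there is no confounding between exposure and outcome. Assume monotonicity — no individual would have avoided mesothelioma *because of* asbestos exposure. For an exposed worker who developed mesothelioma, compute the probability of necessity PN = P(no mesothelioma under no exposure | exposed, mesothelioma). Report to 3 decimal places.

p₁ = P(outcome | exposed) = 1493/2097 = 0.71197
p₀ = P(outcome | unexposed) = 207/1766 = 0.11721
Under exogeneity and monotonicity, PN = (p₁ − p₀) / p₁.
PN = (0.71197 − 0.11721) / 0.71197 = 0.59476 / 0.71197 ≈ 0.8354

PN ≈ 0.835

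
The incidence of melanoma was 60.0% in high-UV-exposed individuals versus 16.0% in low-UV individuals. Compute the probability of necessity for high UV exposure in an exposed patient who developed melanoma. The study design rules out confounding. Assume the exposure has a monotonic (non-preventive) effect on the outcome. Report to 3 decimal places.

PN ≈ 0.733

p₁ = 0.6, p₀ = 0.16.
Under exogeneity and monotonicity, PN = (p₁ − p₀) / p₁.
PN = (0.6 − 0.16) / 0.6 = 0.44 / 0.6 ≈ 0.7333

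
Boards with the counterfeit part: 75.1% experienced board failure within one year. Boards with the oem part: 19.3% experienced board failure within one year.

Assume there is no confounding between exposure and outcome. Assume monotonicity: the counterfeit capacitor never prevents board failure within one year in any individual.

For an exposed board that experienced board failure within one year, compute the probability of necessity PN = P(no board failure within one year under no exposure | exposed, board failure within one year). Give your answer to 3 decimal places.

p₁ = 0.751, p₀ = 0.193.
Under exogeneity and monotonicity, PN = (p₁ − p₀) / p₁.
PN = (0.751 − 0.193) / 0.751 = 0.558 / 0.751 ≈ 0.7430

PN ≈ 0.743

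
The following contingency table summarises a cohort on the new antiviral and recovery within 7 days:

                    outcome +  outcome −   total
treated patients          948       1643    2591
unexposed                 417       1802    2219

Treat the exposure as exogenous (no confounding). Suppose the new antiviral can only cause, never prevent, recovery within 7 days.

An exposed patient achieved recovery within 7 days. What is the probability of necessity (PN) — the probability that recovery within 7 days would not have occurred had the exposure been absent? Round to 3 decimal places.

PN ≈ 0.486

p₁ = P(outcome | exposed) = 948/2591 = 0.36588
p₀ = P(outcome | unexposed) = 417/2219 = 0.18792
Under exogeneity and monotonicity, PN = (p₁ − p₀)/p₁.
PN = (0.36588 − 0.18792) / 0.36588 ≈ 0.4864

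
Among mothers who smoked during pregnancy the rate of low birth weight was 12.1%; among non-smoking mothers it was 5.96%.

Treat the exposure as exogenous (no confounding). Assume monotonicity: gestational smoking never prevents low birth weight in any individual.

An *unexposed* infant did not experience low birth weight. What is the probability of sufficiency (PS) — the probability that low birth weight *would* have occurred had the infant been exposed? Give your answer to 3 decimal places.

p₁ = 0.121, p₀ = 0.0596.
Under exogeneity and monotonicity, PS = (p₁ − p₀) / (1 − p₀).
PS = (0.121 − 0.0596) / (1 − 0.0596) = 0.0614 / 0.9404 ≈ 0.0653

PS ≈ 0.065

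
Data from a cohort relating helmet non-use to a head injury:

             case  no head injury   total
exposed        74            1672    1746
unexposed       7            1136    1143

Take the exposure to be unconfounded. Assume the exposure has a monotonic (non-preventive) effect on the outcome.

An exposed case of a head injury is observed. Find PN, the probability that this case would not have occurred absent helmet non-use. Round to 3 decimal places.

p₁ = P(outcome | exposed) = 74/1746 = 0.042383
p₀ = P(outcome | unexposed) = 7/1143 = 0.0061242
Under exogeneity and monotonicity, PN = (p₁ − p₀)/p₁.
PN = (0.042383 − 0.0061242) / 0.042383 ≈ 0.8555

PN ≈ 0.856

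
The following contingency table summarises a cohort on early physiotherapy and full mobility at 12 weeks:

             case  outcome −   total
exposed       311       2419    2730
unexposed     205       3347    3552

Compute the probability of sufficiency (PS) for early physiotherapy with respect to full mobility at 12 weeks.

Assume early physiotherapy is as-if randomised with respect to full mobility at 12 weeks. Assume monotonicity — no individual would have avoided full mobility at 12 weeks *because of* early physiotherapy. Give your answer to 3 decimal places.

PS ≈ 0.060

p₁ = P(outcome | exposed) = 311/2730 = 0.11392
p₀ = P(outcome | unexposed) = 205/3552 = 0.057714
Under exogeneity and monotonicity, PS = (p₁ − p₀) / (1 − p₀).
PS = (0.11392 − 0.057714) / (1 − 0.057714) = 0.056205 / 0.94229 ≈ 0.0596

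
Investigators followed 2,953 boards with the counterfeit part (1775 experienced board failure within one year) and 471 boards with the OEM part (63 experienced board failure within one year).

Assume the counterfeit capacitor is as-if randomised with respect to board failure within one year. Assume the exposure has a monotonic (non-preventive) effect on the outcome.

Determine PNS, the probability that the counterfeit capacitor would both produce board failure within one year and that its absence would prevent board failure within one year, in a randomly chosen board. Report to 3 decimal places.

p₁ = P(outcome | exposed) = 1775/2953 = 0.60108
p₀ = P(outcome | unexposed) = 63/471 = 0.13376
Under exogeneity and monotonicity, PNS = p₁ − p₀.
PNS = 0.60108 − 0.13376 = 0.46733

PNS ≈ 0.467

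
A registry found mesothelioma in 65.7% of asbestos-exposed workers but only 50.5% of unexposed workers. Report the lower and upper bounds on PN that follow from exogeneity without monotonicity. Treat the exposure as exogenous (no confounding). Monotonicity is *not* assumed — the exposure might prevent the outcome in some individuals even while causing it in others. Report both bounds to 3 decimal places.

0.231 ≤ PN ≤ 0.753

p₁ = 0.657, p₀ = 0.505.
Under exogeneity alone the bounds on PN are max{0,(p₁−p₀)/p₁} ≤ PN ≤ min{1,(1−p₀)/p₁}.
  lower = (p₁ − p₀)/p₁ = 0.152 / 0.657 ≈ 0.2314
  upper = min{1, (1 − p₀)/p₁} = 0.495 / 0.657 ≈ 0.7534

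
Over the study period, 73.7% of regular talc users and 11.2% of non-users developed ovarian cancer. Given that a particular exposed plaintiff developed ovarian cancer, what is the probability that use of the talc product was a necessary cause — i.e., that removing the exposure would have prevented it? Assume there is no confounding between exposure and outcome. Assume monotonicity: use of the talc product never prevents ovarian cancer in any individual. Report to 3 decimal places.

PN ≈ 0.848

p₁ = 0.737, p₀ = 0.112.
Under exogeneity and monotonicity, PN = (p₁ − p₀) / p₁.
PN = (0.737 − 0.112) / 0.737 = 0.625 / 0.737 ≈ 0.8480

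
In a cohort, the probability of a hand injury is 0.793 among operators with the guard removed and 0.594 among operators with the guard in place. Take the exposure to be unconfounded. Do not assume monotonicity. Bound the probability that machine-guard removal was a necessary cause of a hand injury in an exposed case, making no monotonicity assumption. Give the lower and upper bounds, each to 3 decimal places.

0.251 ≤ PN ≤ 0.512

Let p₁ = 0.793, p₀ = 0.594.
Under exogeneity alone the bounds on PN are max{0,(p₁−p₀)/p₁} ≤ PN ≤ min{1,(1−p₀)/p₁}.
  lower = (p₁ − p₀)/p₁ = 0.199 / 0.793 ≈ 0.2509
  upper = min{1, (1 − p₀)/p₁} = 0.406 / 0.793 ≈ 0.5120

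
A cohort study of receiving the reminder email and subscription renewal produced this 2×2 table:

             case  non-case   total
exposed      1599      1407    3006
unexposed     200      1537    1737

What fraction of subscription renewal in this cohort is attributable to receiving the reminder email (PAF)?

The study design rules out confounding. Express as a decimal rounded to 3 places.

p₁ = P(outcome | exposed) = 1599/3006 = 0.53194
p₀ = P(outcome | unexposed) = 200/1737 = 0.11514
Exposure prevalence π = 3006/4743 = 0.63378; overall risk P(Y=1) = 0.3793.
Under exogeneity, PAF = [P(Y=1) − p₀]/P(Y=1).
PAF = (0.3793 − 0.11514) / 0.3793 ≈ 0.6964

PAF ≈ 0.696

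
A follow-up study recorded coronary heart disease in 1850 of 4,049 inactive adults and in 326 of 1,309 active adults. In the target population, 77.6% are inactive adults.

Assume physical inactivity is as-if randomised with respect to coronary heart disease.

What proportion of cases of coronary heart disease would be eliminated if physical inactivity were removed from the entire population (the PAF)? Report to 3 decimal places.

p₁ = P(outcome | exposed) = 1850/4049 = 0.4569
p₀ = P(outcome | unexposed) = 326/1309 = 0.24905
Overall risk P(Y=1) = π·p₁ + (1−π)·p₀ = 0.776×0.4569 + 0.224×0.24905 = 0.41034.
Under exogeneity, PAF = [P(Y=1) − p₀] / P(Y=1).
PAF = (0.41034 − 0.24905) / 0.41034 ≈ 0.3931

PAF ≈ 0.393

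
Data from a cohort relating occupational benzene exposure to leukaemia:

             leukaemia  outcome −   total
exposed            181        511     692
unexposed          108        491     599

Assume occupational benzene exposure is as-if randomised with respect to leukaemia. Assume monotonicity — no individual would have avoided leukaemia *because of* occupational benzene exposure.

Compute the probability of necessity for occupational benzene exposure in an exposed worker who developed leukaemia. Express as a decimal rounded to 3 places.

p₁ = P(outcome | exposed) = 181/692 = 0.26156
p₀ = P(outcome | unexposed) = 108/599 = 0.1803
Under exogeneity and monotonicity, PN = (p₁ − p₀) / p₁.
PN = (0.26156 − 0.1803) / 0.26156 = 0.08126 / 0.26156 ≈ 0.3107

PN ≈ 0.311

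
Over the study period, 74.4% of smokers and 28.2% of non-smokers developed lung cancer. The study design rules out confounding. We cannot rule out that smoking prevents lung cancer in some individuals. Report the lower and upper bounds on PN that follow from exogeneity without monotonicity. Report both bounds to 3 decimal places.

p₁ = 0.744, p₀ = 0.282.
Under exogeneity alone the bounds on PN are max{0,(p₁−p₀)/p₁} ≤ PN ≤ min{1,(1−p₀)/p₁}.
  lower = (p₁ − p₀)/p₁ = 0.462 / 0.744 ≈ 0.6210
  upper = min{1, (1 − p₀)/p₁} = 0.718 / 0.744 ≈ 0.9651

0.621 ≤ PN ≤ 0.965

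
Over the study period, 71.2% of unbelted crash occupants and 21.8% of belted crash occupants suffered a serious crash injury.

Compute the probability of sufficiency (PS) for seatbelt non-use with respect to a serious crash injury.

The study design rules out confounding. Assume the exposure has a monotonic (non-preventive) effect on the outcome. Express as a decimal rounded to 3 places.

PS ≈ 0.632

p₁ = 0.712, p₀ = 0.218.
Under exogeneity and monotonicity, PS = (p₁ − p₀) / (1 − p₀).
PS = (0.712 − 0.218) / (1 − 0.218) = 0.494 / 0.782 ≈ 0.6317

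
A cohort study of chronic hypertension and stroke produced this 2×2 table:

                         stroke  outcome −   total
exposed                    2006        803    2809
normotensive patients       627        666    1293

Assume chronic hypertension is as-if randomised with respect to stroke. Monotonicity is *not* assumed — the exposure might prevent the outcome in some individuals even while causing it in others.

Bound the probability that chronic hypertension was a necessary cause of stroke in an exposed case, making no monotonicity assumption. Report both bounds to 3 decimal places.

p₁ = P(outcome | exposed) = 2006/2809 = 0.71413
p₀ = P(outcome | unexposed) = 627/1293 = 0.48492
Under exogeneity alone the bounds on PN are max{0,(p₁−p₀)/p₁} ≤ PN ≤ min{1,(1−p₀)/p₁}.
  lower = (p₁ − p₀)/p₁ = 0.22921 / 0.71413 ≈ 0.3210
  upper = min{1, (1 − p₀)/p₁} = 0.51508 / 0.71413 ≈ 0.7213

0.321 ≤ PN ≤ 0.721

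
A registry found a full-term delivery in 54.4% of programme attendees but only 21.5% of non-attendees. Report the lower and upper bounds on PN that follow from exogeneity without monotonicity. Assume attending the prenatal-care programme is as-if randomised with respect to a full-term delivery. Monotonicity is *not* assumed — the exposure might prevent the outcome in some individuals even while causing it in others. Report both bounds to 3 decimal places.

0.605 ≤ PN ≤ 1.000

p₁ = 0.544, p₀ = 0.215.
Under exogeneity alone the bounds on PN are max{0,(p₁−p₀)/p₁} ≤ PN ≤ min{1,(1−p₀)/p₁}.
  lower = (p₁ − p₀)/p₁ = 0.329 / 0.544 ≈ 0.6048
  upper = min{1, (1 − p₀)/p₁} = 0.785 / 0.544 ≈ 1.4430 → capped at 1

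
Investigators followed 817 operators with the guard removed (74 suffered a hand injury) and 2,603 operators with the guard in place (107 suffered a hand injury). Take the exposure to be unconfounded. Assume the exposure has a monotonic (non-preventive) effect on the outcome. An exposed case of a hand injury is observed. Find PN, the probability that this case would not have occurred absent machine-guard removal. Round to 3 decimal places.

PN ≈ 0.546

p₁ = P(outcome | exposed) = 74/817 = 0.090575
p₀ = P(outcome | unexposed) = 107/2603 = 0.041106
Under exogeneity and monotonicity, PN = (p₁ − p₀) / p₁.
PN = (0.090575 − 0.041106) / 0.090575 = 0.049469 / 0.090575 ≈ 0.5462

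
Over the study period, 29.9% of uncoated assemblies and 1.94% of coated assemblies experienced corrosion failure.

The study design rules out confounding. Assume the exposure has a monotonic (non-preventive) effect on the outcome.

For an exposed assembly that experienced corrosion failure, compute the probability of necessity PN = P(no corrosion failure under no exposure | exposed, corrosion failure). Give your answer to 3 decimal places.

PN ≈ 0.935

p₁ = 0.299, p₀ = 0.0194.
Under exogeneity and monotonicity, PN = (p₁ − p₀) / p₁.
PN = (0.299 − 0.0194) / 0.299 = 0.2796 / 0.299 ≈ 0.9351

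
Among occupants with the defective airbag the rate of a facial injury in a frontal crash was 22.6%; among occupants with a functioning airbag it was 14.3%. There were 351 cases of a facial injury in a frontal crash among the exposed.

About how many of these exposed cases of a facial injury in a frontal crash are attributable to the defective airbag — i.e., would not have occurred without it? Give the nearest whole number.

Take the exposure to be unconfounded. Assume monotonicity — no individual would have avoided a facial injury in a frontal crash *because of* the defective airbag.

p₁ = 0.226, p₀ = 0.143.
PN = (p₁ − p₀)/p₁ = (0.226 − 0.143) / 0.226 ≈ 0.36726.
Attributable cases ≈ PN × (exposed cases) = 0.36726 × 351 ≈ 128.91.

about 129 cases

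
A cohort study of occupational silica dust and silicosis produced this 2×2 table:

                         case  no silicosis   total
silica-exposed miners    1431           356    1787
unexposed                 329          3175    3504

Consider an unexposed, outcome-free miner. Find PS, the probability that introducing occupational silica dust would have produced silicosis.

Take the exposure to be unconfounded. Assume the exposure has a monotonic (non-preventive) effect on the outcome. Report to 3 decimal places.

p₁ = P(outcome | exposed) = 1431/1787 = 0.80078
p₀ = P(outcome | unexposed) = 329/3504 = 0.093893
Under exogeneity and monotonicity, PS = (p₁ − p₀) / (1 − p₀).
PS = (0.80078 − 0.093893) / (1 − 0.093893) = 0.70689 / 0.90611 ≈ 0.7801

PS ≈ 0.780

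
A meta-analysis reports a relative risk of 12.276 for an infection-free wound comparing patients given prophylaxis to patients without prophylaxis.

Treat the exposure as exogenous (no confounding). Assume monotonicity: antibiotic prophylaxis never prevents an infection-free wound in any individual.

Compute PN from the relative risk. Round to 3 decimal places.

Under exogeneity and monotonicity, PN = (RR − 1) / RR = 1 − 1/RR.
PN = (12.276 − 1) / 12.276 = 11.28 / 12.276 ≈ 0.9185

PN ≈ 0.919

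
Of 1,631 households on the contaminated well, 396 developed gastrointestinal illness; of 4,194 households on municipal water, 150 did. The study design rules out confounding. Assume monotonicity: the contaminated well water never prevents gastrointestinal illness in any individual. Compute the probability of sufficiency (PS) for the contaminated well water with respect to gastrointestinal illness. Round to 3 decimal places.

PS ≈ 0.215

p₁ = P(outcome | exposed) = 396/1631 = 0.2428
p₀ = P(outcome | unexposed) = 150/4194 = 0.035765
Under exogeneity and monotonicity, PS = (p₁ − p₀) / (1 − p₀).
PS = (0.2428 − 0.035765) / (1 − 0.035765) = 0.20703 / 0.96423 ≈ 0.2147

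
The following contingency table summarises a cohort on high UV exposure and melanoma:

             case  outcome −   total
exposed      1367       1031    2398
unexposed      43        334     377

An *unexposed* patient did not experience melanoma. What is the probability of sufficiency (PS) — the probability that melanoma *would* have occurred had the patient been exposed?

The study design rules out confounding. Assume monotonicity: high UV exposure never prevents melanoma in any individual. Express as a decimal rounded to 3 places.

p₁ = P(outcome | exposed) = 1367/2398 = 0.57006
p₀ = P(outcome | unexposed) = 43/377 = 0.11406
Under exogeneity and monotonicity, PS = (p₁ − p₀)/(1 − p₀).
PS = (0.57006 − 0.11406) / 0.88594 ≈ 0.5147

PS ≈ 0.515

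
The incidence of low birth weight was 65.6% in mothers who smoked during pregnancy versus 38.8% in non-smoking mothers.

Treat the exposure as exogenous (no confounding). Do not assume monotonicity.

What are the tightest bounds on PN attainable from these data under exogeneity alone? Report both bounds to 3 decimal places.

0.409 ≤ PN ≤ 0.933

p₁ = 0.656, p₀ = 0.388.
Under exogeneity alone the bounds on PN are max{0,(p₁−p₀)/p₁} ≤ PN ≤ min{1,(1−p₀)/p₁}.
  lower = (p₁ − p₀)/p₁ = 0.268 / 0.656 ≈ 0.4085
  upper = min{1, (1 − p₀)/p₁} = 0.612 / 0.656 ≈ 0.9329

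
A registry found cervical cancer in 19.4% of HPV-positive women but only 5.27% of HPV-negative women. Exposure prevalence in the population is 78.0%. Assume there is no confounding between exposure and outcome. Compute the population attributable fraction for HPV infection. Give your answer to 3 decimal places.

p₁ = 0.194, p₀ = 0.0527.
Overall risk P(Y=1) = π·p₁ + (1−π)·p₀ = 0.78×0.194 + 0.22×0.0527 = 0.16291.
Under exogeneity, PAF = [P(Y=1) − p₀] / P(Y=1).
PAF = (0.16291 − 0.0527) / 0.16291 ≈ 0.6765

PAF ≈ 0.677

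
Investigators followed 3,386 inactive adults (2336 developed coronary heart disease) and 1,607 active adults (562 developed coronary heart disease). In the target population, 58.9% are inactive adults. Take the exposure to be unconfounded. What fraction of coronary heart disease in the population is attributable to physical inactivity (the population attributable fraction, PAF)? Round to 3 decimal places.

p₁ = P(outcome | exposed) = 2336/3386 = 0.6899
p₀ = P(outcome | unexposed) = 562/1607 = 0.34972
Overall risk P(Y=1) = π·p₁ + (1−π)·p₀ = 0.589×0.6899 + 0.411×0.34972 = 0.55009.
Under exogeneity, PAF = [P(Y=1) − p₀] / P(Y=1).
PAF = (0.55009 − 0.34972) / 0.55009 ≈ 0.3642

PAF ≈ 0.364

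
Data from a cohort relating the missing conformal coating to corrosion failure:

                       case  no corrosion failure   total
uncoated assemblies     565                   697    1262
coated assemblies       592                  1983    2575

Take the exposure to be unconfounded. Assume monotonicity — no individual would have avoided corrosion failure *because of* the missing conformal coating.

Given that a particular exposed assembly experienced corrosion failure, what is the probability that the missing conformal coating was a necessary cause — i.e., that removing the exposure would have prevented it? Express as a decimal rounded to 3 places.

PN ≈ 0.486

p₁ = P(outcome | exposed) = 565/1262 = 0.4477
p₀ = P(outcome | unexposed) = 592/2575 = 0.2299
Under exogeneity and monotonicity, PN = (p₁ − p₀) / p₁.
PN = (0.4477 − 0.2299) / 0.4477 = 0.2178 / 0.4477 ≈ 0.4865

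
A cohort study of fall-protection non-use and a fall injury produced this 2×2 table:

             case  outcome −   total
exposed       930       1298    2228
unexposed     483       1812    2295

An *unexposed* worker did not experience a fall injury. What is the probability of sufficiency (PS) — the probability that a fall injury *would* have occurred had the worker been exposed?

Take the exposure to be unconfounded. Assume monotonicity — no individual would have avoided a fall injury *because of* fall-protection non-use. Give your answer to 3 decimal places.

PS ≈ 0.262

p₁ = P(outcome | exposed) = 930/2228 = 0.41741
p₀ = P(outcome | unexposed) = 483/2295 = 0.21046
Under exogeneity and monotonicity, PS = (p₁ − p₀)/(1 − p₀).
PS = (0.41741 − 0.21046) / 0.78954 ≈ 0.2621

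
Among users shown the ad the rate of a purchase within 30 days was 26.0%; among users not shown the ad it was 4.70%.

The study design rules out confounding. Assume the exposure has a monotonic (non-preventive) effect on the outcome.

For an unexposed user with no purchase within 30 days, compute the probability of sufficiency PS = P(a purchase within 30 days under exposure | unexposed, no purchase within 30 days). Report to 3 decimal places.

p₁ = 0.26, p₀ = 0.047.
Under exogeneity and monotonicity, PS = (p₁ − p₀) / (1 − p₀).
PS = (0.26 − 0.047) / (1 − 0.047) = 0.213 / 0.953 ≈ 0.2235

PS ≈ 0.224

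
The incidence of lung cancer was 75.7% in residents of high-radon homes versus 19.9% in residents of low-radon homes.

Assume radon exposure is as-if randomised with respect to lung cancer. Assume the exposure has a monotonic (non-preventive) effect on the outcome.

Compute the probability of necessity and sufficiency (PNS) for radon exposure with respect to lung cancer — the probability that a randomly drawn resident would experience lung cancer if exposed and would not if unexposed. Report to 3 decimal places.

PNS ≈ 0.558

p₁ = 0.757, p₀ = 0.199.
Under exogeneity and monotonicity, PNS = p₁ − p₀.
PNS = 0.757 − 0.199 = 0.558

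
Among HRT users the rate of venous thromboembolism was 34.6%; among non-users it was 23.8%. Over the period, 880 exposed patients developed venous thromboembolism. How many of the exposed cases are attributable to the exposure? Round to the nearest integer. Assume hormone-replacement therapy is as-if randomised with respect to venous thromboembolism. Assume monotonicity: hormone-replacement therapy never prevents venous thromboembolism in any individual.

about 275 cases

p₁ = 0.346, p₀ = 0.238.
PN = (p₁ − p₀)/p₁ = (0.346 − 0.238) / 0.346 ≈ 0.31214.
Attributable cases ≈ PN × (exposed cases) = 0.31214 × 880 ≈ 274.68.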